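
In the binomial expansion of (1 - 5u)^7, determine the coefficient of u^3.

The general term is C(7,j)·(1)^j·(-5u)^(7-j); the u^3 term has j = 4.
C(7,4) = 35.
Coefficient = C(7,4) · (-5)^3 = 35 · (-125) = -4375.

-4375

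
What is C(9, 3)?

84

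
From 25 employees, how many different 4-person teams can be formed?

This is C(25,4) = 12650.

12650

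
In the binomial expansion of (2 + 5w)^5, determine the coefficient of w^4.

The general term is C(5,j)·(2)^j·(5w)^(5-j); the w^4 term has j = 1.
C(5,1) = 5.
Coefficient = C(5,1) · 2^1 · 5^4 = 5 · 2 · 625 = 6250.

6250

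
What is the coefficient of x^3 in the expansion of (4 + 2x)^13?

2399141888

The general term is C(13,j)·(4)^j·(2x)^(13-j); the x^3 term has j = 10.
C(13,10) = 286.
Coefficient = C(13,10) · 4^10 · 2^3 = 286 · 1048576 · 8 = 2399141888.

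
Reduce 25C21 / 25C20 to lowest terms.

C(n,k+1)/C(n,k) = (n−k)/(k+1) = (25−20)/(20+1) = 5/21.

5/21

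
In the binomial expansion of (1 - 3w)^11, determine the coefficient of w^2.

495

The general term is C(11,j)·(1)^j·(-3w)^(11-j); the w^2 term has j = 9.
C(11,9) = 55.
Coefficient = C(11,9) · (-3)^2 = 55 · 9 = 495.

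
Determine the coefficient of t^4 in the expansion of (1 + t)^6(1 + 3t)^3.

Coefficient of t^4 = Σ_{j} C(6,j)·1^j·C(3,4-j)·3^(4-j) for j from 1 to 4.
= 162 + 405 + 180 + 15 = 762.

762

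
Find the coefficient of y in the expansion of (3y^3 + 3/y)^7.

45927

General term: C(7,j)·(3y^3)^j·(3/y)^(7-j), with y-exponent 3j − 1(7−j) = 4j − 7.
Set 4j − 7 = 1: j = 2.
C(7,2) = 21; 3^2 = 9; 3^5 = 243.
Coefficient = 21 · 9 · 243 = 45927.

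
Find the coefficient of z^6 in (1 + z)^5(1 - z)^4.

-4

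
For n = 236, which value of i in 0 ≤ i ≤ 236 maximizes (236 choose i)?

C(236,i) is maximized at i = 236/2 = 118.

118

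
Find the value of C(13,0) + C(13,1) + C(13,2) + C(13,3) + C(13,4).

1 + 13 + 78 + 286 + 715 = 1093.

1093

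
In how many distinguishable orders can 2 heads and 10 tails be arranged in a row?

66

Choose positions for the heads: C(12,2) = 66.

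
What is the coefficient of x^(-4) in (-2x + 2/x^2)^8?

General term: C(8,j)·(-2x)^j·(2/x^2)^(8-j), with x-exponent 1j − 2(8−j) = 3j − 16.
Set 3j − 16 = -4: j = 4.
C(8,4) = 70; (-2)^4 = 16; 2^4 = 16.
Coefficient = 70 · 16 · 16 = 17920.

17920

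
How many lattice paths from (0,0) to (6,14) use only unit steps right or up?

38760

Each path is a sequence of 20 steps with 6 rights: C(20,6) = 38760.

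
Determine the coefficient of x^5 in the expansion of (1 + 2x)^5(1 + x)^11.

Coefficient of x^5 = Σ_{j} C(5,j)·2^j·C(11,5-j)·1^(5-j) for j from 0 to 5.
= 462 + 3300 + 6600 + 4400 + 880 + 32 = 15674.

15674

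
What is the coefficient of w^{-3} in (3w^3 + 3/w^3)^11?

81841914

General term: C(11,j)·(3w^3)^j·(3/w^3)^(11-j), with w-exponent 3j − 3(11−j) = 6j − 33.
Set 6j − 33 = -3: j = 5.
C(11,5) = 462; 3^5 = 243; 3^6 = 729.
Coefficient = 462 · 243 · 729 = 81841914.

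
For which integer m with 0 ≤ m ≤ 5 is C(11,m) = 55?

2

C(11,m) increases on 0 ≤ m ≤ 5. C(11,1) = 11 and C(11,2) = 55, so m = 2.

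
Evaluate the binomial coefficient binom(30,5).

142506

C(30,5) = (30·29·28·27·26) / 5! = 17100720 / 120 = 142506.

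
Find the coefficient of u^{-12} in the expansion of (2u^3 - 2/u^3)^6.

-384

General term: C(6,j)·(2u^3)^j·(-2/u^3)^(6-j), with u-exponent 3j − 3(6−j) = 6j − 18.
Set 6j − 18 = -12: j = 1.
C(6,1) = 6; 2^1 = 2; (-2)^5 = -32.
Coefficient = 6 · 2 · (-32) = -384.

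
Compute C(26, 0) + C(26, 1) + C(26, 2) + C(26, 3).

1 + 26 + 325 + 2600 = 2952.

2952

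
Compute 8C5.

56

C(8,5) = C(8,3) by symmetry.
C(8,3) = (8·7·6) / 3! = 336 / 6 = 56.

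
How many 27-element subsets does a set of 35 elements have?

C(35,27) = C(35,8) by symmetry.
C(35,8) = (35·34·33·32·31·30·29·28) / 8! = 948964262400 / 40320 = 23535820.

23535820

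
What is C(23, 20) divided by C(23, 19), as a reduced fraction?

C(n,k+1)/C(n,k) = (n−k)/(k+1) = (23−19)/(19+1) = 4/20 = 1/5.

1/5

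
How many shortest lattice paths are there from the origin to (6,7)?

1716

Each path is a sequence of 13 steps with 6 rights: C(13,6) = 1716.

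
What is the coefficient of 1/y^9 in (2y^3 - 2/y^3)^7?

-2688

General term: C(7,j)·(2y^3)^j·(-2/y^3)^(7-j), with y-exponent 3j − 3(7−j) = 6j − 21.
Set 6j − 21 = -9: j = 2.
C(7,2) = 21; 2^2 = 4; (-2)^5 = -32.
Coefficient = 21 · 4 · (-32) = -2688.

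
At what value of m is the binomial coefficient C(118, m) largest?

59

C(118,m) is maximized at m = 118/2 = 59.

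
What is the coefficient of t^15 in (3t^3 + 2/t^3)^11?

General term: C(11,j)·(3t^3)^j·(2/t^3)^(11-j), with t-exponent 3j − 3(11−j) = 6j − 33.
Set 6j − 33 = 15: j = 8.
C(11,8) = 165; 3^8 = 6561; 2^3 = 8.
Coefficient = 165 · 6561 · 8 = 8660520.

8660520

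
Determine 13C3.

286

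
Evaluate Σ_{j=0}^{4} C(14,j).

1 + 14 + 91 + 364 + 1001 = 1471.

1471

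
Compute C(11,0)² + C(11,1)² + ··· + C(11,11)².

705432

Σ C(11,i)² is the coefficient of x^11 in (1+x)^11(1+x)^11 = (1+x)^22, i.e. C(22,11) = 705432.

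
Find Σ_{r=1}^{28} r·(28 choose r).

Differentiating (1+x)^28 and setting x=1: Σ r·C(28,r) = 28·2^27 = 3758096384.

3758096384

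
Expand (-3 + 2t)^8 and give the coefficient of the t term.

-34992

The general term is C(8,j)·(-3)^j·(2t)^(8-j); the t^1 term has j = 7.
C(8,7) = 8.
Coefficient = C(8,7) · (-3)^7 · 2^1 = 8 · (-2187) · 2 = -34992.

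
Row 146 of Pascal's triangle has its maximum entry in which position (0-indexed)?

C(146,j) is maximized at j = 146/2 = 73.

73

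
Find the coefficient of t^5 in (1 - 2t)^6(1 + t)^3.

Coefficient of t^5 = Σ_{j} C(6,j)·(-2)^j·C(3,5-j)·1^(5-j) for j from 2 to 5.
= 60 + (-480) + 720 + (-192) = 108.

108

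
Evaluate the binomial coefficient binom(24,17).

C(24,17) = C(24,7) by symmetry.
C(24,7) = (24·23·22·21·20·19·18) / 7! = 1744364160 / 5040 = 346104.

346104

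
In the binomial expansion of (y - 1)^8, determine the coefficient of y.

The general term is C(8,j)·(y)^j·(-1)^(8-j); the y^1 term has j = 1.
C(8,1) = 8.
Coefficient = C(8,1) · (-1)^7 = 8 · (-1) = -8.

-8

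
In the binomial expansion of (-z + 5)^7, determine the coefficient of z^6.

35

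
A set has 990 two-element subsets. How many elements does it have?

45

n(n−1)/2 = 990 ⇒ n(n−1) = 1980. Since 45·44 = 1980, n = 45.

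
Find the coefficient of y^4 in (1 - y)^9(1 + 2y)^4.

46

Coefficient of y^4 = Σ_{j} C(9,j)·(-1)^j·C(4,4-j)·2^(4-j) for j from 0 to 4.
= 16 + (-288) + 864 + (-672) + 126 = 46.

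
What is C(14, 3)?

C(14,3) = (14·13·12) / 3! = 2184 / 6 = 364.

364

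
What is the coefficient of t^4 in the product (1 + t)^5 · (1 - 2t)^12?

Coefficient of t^4 = Σ_{j} C(5,j)·1^j·C(12,4-j)·(-2)^(4-j) for j from 0 to 4.
= 7920 + (-8800) + 2640 + (-240) + 5 = 1525.

1525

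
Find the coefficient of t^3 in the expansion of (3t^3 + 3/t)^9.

General term: C(9,j)·(3t^3)^j·(3/t)^(9-j), with t-exponent 3j − 1(9−j) = 4j − 9.
Set 4j − 9 = 3: j = 3.
C(9,3) = 84; 3^3 = 27; 3^6 = 729.
Coefficient = 84 · 27 · 729 = 1653372.

1653372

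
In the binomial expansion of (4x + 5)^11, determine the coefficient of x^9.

The general term is C(11,j)·(4x)^j·(5)^(11-j); the x^9 term has j = 9.
C(11,9) = 55.
Coefficient = C(11,9) · 4^9 · 5^2 = 55 · 262144 · 25 = 360448000.

360448000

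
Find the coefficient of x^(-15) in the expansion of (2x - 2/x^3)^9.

43008

General term: C(9,j)·(2x)^j·(-2/x^3)^(9-j), with x-exponent 1j − 3(9−j) = 4j − 27.
Set 4j − 27 = -15: j = 3.
C(9,3) = 84; 2^3 = 8; (-2)^6 = 64.
Coefficient = 84 · 8 · 64 = 43008.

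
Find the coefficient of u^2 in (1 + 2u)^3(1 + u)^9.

Coefficient of u^2 = Σ_{j} C(3,j)·2^j·C(9,2-j)·1^(2-j) for j from 0 to 2.
= 36 + 54 + 12 = 102.

102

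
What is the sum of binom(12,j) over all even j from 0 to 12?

2048

Half of (1+1)^12 + (1−1)^12 gives the even-index sum: 2^11 = 2048.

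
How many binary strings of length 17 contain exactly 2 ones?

136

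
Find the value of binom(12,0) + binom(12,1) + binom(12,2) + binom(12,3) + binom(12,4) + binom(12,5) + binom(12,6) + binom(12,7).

1 + 12 + 66 + 220 + 495 + 792 + 924 + 792 = 3302.

3302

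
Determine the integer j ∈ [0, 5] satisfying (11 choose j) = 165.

C(11,j) increases on 0 ≤ j ≤ 5. C(11,2) = 55 and C(11,3) = 165, so j = 3.

3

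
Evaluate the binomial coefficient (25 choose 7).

C(25,7) = (25·24·23·22·21·20·19) / 7! = 2422728000 / 5040 = 480700.

480700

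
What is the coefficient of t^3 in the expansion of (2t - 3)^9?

The general term is C(9,j)·(2t)^j·(-3)^(9-j); the t^3 term has j = 3.
C(9,3) = 84.
Coefficient = C(9,3) · 2^3 · (-3)^6 = 84 · 8 · 729 = 489888.

489888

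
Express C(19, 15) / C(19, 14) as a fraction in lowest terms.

1/3

C(n,k+1)/C(n,k) = (n−k)/(k+1) = (19−14)/(14+1) = 5/15 = 1/3.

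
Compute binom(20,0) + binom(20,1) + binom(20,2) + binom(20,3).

1351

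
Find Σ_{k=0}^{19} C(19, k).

The entries of row 19 sum to 2^19 = 524288.

524288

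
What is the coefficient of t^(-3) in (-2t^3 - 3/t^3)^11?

-10777536

General term: C(11,j)·(-2t^3)^j·(-3/t^3)^(11-j), with t-exponent 3j − 3(11−j) = 6j − 33.
Set 6j − 33 = -3: j = 5.
C(11,5) = 462; (-2)^5 = -32; (-3)^6 = 729.
Coefficient = 462 · (-32) · 729 = -10777536.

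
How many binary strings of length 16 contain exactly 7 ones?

11440

Choose the 7 positions: C(16,7) = 11440.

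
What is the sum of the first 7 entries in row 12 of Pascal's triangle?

1 + 12 + 66 + 220 + 495 + 792 + 924 = 2510.

2510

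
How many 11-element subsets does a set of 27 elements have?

C(27,11) = (27·26·25·24·23·22·21·20·19·18·17) / 11! = 520431047136000 / 39916800 = 13037895.

13037895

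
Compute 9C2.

36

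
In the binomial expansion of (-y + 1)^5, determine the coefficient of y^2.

10

The general term is C(5,j)·(-y)^j·(1)^(5-j); the y^2 term has j = 2.
C(5,2) = 10.
Coefficient = C(5,2) = 10.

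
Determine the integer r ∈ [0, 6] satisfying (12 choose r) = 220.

3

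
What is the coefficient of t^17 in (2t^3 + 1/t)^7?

448

General term: C(7,j)·(2t^3)^j·(1/t)^(7-j), with t-exponent 3j − 1(7−j) = 4j − 7.
Set 4j − 7 = 17: j = 6.
C(7,6) = 7; 2^6 = 64; 1^1 = 1.
Coefficient = 7 · 64 · 1 = 448.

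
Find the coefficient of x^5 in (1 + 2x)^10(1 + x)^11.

Coefficient of x^5 = Σ_{j} C(10,j)·2^j·C(11,5-j)·1^(5-j) for j from 0 to 5.
= 462 + 6600 + 29700 + 52800 + 36960 + 8064 = 134586.

134586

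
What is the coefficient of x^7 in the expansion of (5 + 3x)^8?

87480

The general term is C(8,j)·(5)^j·(3x)^(8-j); the x^7 term has j = 1.
C(8,1) = 8.
Coefficient = C(8,1) · 5^1 · 3^7 = 8 · 5 · 2187 = 87480.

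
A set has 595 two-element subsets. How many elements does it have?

35

n(n−1)/2 = 595 ⇒ n(n−1) = 1190. Since 35·34 = 1190, n = 35.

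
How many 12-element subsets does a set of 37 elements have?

C(37,12) = (37·36·35·34·33·32·31·30·29·28·27·26) / 12! = 887342319056793600 / 479001600 = 1852482996.

1852482996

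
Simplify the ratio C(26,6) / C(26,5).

7/2

C(n,k+1)/C(n,k) = (n−k)/(k+1) = (26−5)/(5+1) = 21/6 = 7/2.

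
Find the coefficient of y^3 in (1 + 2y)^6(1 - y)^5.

Coefficient of y^3 = Σ_{j} C(6,j)·2^j·C(5,3-j)·(-1)^(3-j) for j from 0 to 3.
= (-10) + 120 + (-300) + 160 = -30.

-30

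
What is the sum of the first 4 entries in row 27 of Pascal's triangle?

3304

1 + 27 + 351 + 2925 = 3304.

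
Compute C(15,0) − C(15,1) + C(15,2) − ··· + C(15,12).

The partial alternating sum Σ_{k=0}^{12} (−1)^k C(15,k) = (−1)^12 C(14,12) = 91.

91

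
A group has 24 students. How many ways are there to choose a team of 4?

10626

This is C(24,4) = 10626.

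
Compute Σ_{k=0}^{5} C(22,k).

1 + 22 + 231 + 1540 + 7315 + 26334 = 35443.

35443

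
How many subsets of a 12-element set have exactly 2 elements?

66

Choose the 2 positions: C(12,2) = 66.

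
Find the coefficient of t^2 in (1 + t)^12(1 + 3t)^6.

417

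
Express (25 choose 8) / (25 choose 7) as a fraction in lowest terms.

9/4

C(n,k+1)/C(n,k) = (n−k)/(k+1) = (25−7)/(7+1) = 18/8 = 9/4.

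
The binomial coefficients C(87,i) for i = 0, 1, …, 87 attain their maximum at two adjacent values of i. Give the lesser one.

For odd n = 87, C(87,i) peaks at i = (n−1)/2 and (n+1)/2; the lesser is 43.

43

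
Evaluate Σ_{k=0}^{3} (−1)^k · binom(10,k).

The partial alternating sum Σ_{k=0}^{3} (−1)^k C(10,k) = (−1)^3 C(9,3) = -84.

-84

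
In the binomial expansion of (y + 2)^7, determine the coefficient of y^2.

The general term is C(7,j)·(y)^j·(2)^(7-j); the y^2 term has j = 2.
C(7,2) = 21.
Coefficient = C(7,2) · 2^5 = 21 · 32 = 672.

672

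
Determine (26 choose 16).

5311735

C(26,16) = C(26,10) by symmetry.
C(26,10) = (26·25·24·23·22·21·20·19·18·17) / 10! = 19275223968000 / 3628800 = 5311735.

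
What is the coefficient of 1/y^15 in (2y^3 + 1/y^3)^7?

14

General term: C(7,j)·(2y^3)^j·(1/y^3)^(7-j), with y-exponent 3j − 3(7−j) = 6j − 21.
Set 6j − 21 = -15: j = 1.
C(7,1) = 7; 2^1 = 2; 1^6 = 1.
Coefficient = 7 · 2 · 1 = 14.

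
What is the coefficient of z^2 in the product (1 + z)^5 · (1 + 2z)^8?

202

Coefficient of z^2 = Σ_{j} C(5,j)·1^j·C(8,2-j)·2^(2-j) for j from 0 to 2.
= 112 + 80 + 10 = 202.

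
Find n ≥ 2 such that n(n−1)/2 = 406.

29

n(n−1)/2 = 406 ⇒ n(n−1) = 812. Since 29·28 = 812, n = 29.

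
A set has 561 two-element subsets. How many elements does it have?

34

n(n−1)/2 = 561 ⇒ n(n−1) = 1122. Since 34·33 = 1122, n = 34.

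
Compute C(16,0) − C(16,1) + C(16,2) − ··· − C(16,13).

-105

The partial alternating sum Σ_{k=0}^{13} (−1)^k C(16,k) = (−1)^13 C(15,13) = -105.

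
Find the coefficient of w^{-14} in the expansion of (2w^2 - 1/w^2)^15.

-21840

General term: C(15,j)·(2w^2)^j·(-1/w^2)^(15-j), with w-exponent 2j − 2(15−j) = 4j − 30.
Set 4j − 30 = -14: j = 4.
C(15,4) = 1365; 2^4 = 16; (-1)^11 = -1.
Coefficient = 1365 · 16 · (-1) = -21840.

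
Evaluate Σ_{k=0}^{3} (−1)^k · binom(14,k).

-286

The partial alternating sum Σ_{k=0}^{3} (−1)^k C(14,k) = (−1)^3 C(13,3) = -286.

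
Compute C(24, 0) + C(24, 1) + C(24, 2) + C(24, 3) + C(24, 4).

1 + 24 + 276 + 2024 + 10626 = 12951.

12951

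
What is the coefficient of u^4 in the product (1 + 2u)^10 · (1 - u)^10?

Coefficient of u^4 = Σ_{j} C(10,j)·2^j·C(10,4-j)·(-1)^(4-j) for j from 0 to 4.
= 210 + (-2400) + 8100 + (-9600) + 3360 = -330.

-330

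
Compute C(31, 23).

7888725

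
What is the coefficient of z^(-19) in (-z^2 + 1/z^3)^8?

-8

General term: C(8,j)·(-z^2)^j·(1/z^3)^(8-j), with z-exponent 2j − 3(8−j) = 5j − 24.
Set 5j − 24 = -19: j = 1.
C(8,1) = 8; (-1)^1 = -1; 1^7 = 1.
Coefficient = 8 · (-1) · 1 = -8.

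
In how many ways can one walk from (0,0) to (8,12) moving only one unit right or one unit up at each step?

125970

Each path is a sequence of 20 steps with 8 rights: C(20,8) = 125970.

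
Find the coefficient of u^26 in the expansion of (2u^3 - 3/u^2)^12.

608256

General term: C(12,j)·(2u^3)^j·(-3/u^2)^(12-j), with u-exponent 3j − 2(12−j) = 5j − 24.
Set 5j − 24 = 26: j = 10.
C(12,10) = 66; 2^10 = 1024; (-3)^2 = 9.
Coefficient = 66 · 1024 · 9 = 608256.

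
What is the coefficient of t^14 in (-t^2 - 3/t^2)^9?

-27

General term: C(9,j)·(-t^2)^j·(-3/t^2)^(9-j), with t-exponent 2j − 2(9−j) = 4j − 18.
Set 4j − 18 = 14: j = 8.
C(9,8) = 9; (-1)^8 = 1; (-3)^1 = -3.
Coefficient = 9 · 1 · (-3) = -27.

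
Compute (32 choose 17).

565722720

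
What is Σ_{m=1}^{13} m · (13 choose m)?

53248

Differentiating (1+x)^13 and setting x=1: Σ m·C(13,m) = 13·2^12 = 53248.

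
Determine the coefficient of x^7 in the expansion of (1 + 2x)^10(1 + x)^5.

Coefficient of x^7 = Σ_{j} C(10,j)·2^j·C(5,7-j)·1^(7-j) for j from 2 to 7.
= 180 + 4800 + 33600 + 80640 + 67200 + 15360 = 201780.

201780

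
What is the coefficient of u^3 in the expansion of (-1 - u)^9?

-84

The general term is C(9,j)·(-1)^j·(-u)^(9-j); the u^3 term has j = 6.
C(9,6) = 84.
Coefficient = C(9,6) · (-1)^3 = 84 · (-1) = -84.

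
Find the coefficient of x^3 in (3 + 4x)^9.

3919104

The general term is C(9,j)·(3)^j·(4x)^(9-j); the x^3 term has j = 6.
C(9,6) = 84.
Coefficient = C(9,6) · 3^6 · 4^3 = 84 · 729 · 64 = 3919104.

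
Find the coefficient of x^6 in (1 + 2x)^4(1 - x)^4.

-8

Coefficient of x^6 = Σ_{j} C(4,j)·2^j·C(4,6-j)·(-1)^(6-j) for j from 2 to 4.
= 24 + (-128) + 96 = -8.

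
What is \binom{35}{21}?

C(35,21) = C(35,14) by symmetry.
C(35,14) = (35·34·33·32·31·30·29·28·27·26·25·24·23·22) / 14! = 202250096145377280000 / 87178291200 = 2319959400.

2319959400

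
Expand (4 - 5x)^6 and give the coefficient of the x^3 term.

-160000

The general term is C(6,j)·(4)^j·(-5x)^(6-j); the x^3 term has j = 3.
C(6,3) = 20.
Coefficient = C(6,3) · 4^3 · (-5)^3 = 20 · 64 · (-125) = -160000.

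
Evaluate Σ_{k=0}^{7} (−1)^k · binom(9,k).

-8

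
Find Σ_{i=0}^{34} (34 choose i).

17179869184

The entries of row 34 sum to 2^34 = 17179869184.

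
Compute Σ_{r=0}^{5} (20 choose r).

21700

1 + 20 + 190 + 1140 + 4845 + 15504 = 21700.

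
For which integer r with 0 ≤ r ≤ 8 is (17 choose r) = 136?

C(17,r) increases on 0 ≤ r ≤ 8. C(17,1) = 17 and C(17,2) = 136, so r = 2.

2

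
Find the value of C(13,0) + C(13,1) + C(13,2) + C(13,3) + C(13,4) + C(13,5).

1 + 13 + 78 + 286 + 715 + 1287 = 2380.

2380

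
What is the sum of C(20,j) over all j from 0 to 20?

1048576

Setting x = 1 in (1+x)^20 gives Σ C(20,j) = 2^20 = 1048576.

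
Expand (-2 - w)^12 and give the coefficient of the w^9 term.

The general term is C(12,j)·(-2)^j·(-w)^(12-j); the w^9 term has j = 3.
C(12,3) = 220.
Coefficient = C(12,3) · (-2)^3 · (-1)^9 = 220 · (-8) · (-1) = 1760.

1760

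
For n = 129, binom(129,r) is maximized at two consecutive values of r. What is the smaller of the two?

64

For odd n = 129, C(129,r) peaks at r = (n−1)/2 and (n+1)/2; the smaller is 64.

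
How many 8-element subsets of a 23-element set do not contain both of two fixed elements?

436050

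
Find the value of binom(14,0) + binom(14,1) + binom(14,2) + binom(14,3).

470

1 + 14 + 91 + 364 = 470.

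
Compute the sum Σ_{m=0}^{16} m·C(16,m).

524288

Since m·C(16,m) = 16·C(15,m−1), the sum is 16·2^15 = 16·32768 = 524288.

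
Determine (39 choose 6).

3262623

C(39,6) = (39·38·37·36·35·34) / 6! = 2349088560 / 720 = 3262623.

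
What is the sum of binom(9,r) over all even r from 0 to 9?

Half of (1+1)^9 + (1−1)^9 gives the even-index sum: 2^8 = 256.

256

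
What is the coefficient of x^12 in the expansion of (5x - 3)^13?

-9521484375

The general term is C(13,j)·(5x)^j·(-3)^(13-j); the x^12 term has j = 12.
C(13,12) = 13.
Coefficient = C(13,12) · 5^12 · (-3)^1 = 13 · 244140625 · (-3) = -9521484375.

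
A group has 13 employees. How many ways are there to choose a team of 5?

1287

This is C(13,5) = 1287.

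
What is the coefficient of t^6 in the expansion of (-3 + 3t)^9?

-1653372

The general term is C(9,j)·(-3)^j·(3t)^(9-j); the t^6 term has j = 3.
C(9,3) = 84.
Coefficient = C(9,3) · (-3)^3 · 3^6 = 84 · (-27) · 729 = -1653372.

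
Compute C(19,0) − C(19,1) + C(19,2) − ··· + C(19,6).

The partial alternating sum Σ_{k=0}^{6} (−1)^k C(19,k) = (−1)^6 C(18,6) = 18564.

18564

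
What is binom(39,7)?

15380937

C(39,7) = (39·38·37·36·35·34·33) / 7! = 77519922480 / 5040 = 15380937.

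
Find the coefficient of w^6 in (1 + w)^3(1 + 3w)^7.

Coefficient of w^6 = Σ_{j} C(3,j)·1^j·C(7,6-j)·3^(6-j) for j from 0 to 3.
= 5103 + 15309 + 8505 + 945 = 29862.

29862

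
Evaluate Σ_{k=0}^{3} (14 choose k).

1 + 14 + 91 + 364 = 470.

470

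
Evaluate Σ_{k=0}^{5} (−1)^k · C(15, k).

The partial alternating sum Σ_{k=0}^{5} (−1)^k C(15,k) = (−1)^5 C(14,5) = -2002.

-2002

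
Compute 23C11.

1352078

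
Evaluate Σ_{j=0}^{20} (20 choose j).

1048576

The entries of row 20 sum to 2^20 = 1048576.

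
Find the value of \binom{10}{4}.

210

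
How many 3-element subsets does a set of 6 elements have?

C(6,3) = (6·5·4) / 3! = 120 / 6 = 20.

20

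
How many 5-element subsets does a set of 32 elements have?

201376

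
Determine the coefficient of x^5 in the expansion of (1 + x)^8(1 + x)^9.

6188

(1 + x)^8(1 + x)^9 = (1 + x)^17, so the coefficient of x^5 is C(17,5)·1^5 = 6188·1 = 6188.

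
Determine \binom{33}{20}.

C(33,20) = C(33,13) by symmetry.
C(33,13) = (33·32·31·30·29·28·27·26·25·24·23·22·21) / 13! = 3569119343741952000 / 6227020800 = 573166440.

573166440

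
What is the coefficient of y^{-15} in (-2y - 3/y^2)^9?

General term: C(9,j)·(-2y)^j·(-3/y^2)^(9-j), with y-exponent 1j − 2(9−j) = 3j − 18.
Set 3j − 18 = -15: j = 1.
C(9,1) = 9; (-2)^1 = -2; (-3)^8 = 6561.
Coefficient = 9 · (-2) · 6561 = -118098.

-118098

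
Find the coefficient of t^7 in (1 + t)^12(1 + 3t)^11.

Coefficient of t^7 = Σ_{j} C(12,j)·1^j·C(11,7-j)·3^(7-j) for j from 0 to 7.
= 721710 + 4041576 + 7409556 + 5880600 + 2205225 + 392040 + 30492 + 792 = 20681991.

20681991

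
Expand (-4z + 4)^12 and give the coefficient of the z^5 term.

-13287555072

The general term is C(12,j)·(-4z)^j·(4)^(12-j); the z^5 term has j = 5.
C(12,5) = 792.
Coefficient = C(12,5) · (-4)^5 · 4^7 = 792 · (-1024) · 16384 = -13287555072.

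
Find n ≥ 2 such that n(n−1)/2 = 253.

n(n−1)/2 = 253 ⇒ n(n−1) = 506. Since 23·22 = 506, n = 23.

23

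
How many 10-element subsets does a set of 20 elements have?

184756

C(20,10) = (20·19·18·17·16·15·14·13·12·11) / 10! = 670442572800 / 3628800 = 184756.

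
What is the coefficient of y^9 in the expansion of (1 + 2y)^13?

366080

The general term is C(13,j)·(1)^j·(2y)^(13-j); the y^9 term has j = 4.
C(13,4) = 715.
Coefficient = C(13,4) · 2^9 = 715 · 512 = 366080.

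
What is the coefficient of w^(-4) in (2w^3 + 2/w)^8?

General term: C(8,j)·(2w^3)^j·(2/w)^(8-j), with w-exponent 3j − 1(8−j) = 4j − 8.
Set 4j − 8 = -4: j = 1.
C(8,1) = 8; 2^1 = 2; 2^7 = 128.
Coefficient = 8 · 2 · 128 = 2048.

2048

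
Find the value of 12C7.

792

C(12,7) = C(12,5) by symmetry.
C(12,5) = (12·11·10·9·8) / 5! = 95040 / 120 = 792.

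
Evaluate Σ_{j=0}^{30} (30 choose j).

Setting x = 1 in (1+x)^30 gives Σ C(30,j) = 2^30 = 1073741824.

1073741824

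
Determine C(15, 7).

6435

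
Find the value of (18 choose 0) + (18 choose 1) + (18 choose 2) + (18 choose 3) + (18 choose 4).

1 + 18 + 153 + 816 + 3060 = 4048.

4048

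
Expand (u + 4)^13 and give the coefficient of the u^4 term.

187432960

The general term is C(13,j)·(u)^j·(4)^(13-j); the u^4 term has j = 4.
C(13,4) = 715.
Coefficient = C(13,4) · 4^9 = 715 · 262144 = 187432960.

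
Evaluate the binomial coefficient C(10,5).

252

C(10,5) = (10·9·8·7·6) / 5! = 30240 / 120 = 252.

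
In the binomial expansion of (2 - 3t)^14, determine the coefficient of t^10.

The general term is C(14,j)·(2)^j·(-3t)^(14-j); the t^10 term has j = 4.
C(14,4) = 1001.
Coefficient = C(14,4) · 2^4 · (-3)^10 = 1001 · 16 · 59049 = 945728784.

945728784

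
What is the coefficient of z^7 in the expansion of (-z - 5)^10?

15000

The general term is C(10,j)·(-z)^j·(-5)^(10-j); the z^7 term has j = 7.
C(10,7) = 120.
Coefficient = C(10,7) · (-1)^7 · (-5)^3 = 120 · (-1) · (-125) = 15000.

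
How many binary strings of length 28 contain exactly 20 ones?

3108105

Choose the 20 positions: C(28,20) = 3108105.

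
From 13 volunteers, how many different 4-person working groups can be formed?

This is C(13,4) = 715.

715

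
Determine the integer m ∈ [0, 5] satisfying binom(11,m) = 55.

2

C(11,m) increases on 0 ≤ m ≤ 5. C(11,1) = 11 and C(11,2) = 55, so m = 2.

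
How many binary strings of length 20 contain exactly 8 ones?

125970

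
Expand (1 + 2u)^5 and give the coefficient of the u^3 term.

80

The general term is C(5,j)·(1)^j·(2u)^(5-j); the u^3 term has j = 2.
C(5,2) = 10.
Coefficient = C(5,2) · 2^3 = 10 · 8 = 80.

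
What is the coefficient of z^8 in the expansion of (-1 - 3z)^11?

-1082565

The general term is C(11,j)·(-1)^j·(-3z)^(11-j); the z^8 term has j = 3.
C(11,3) = 165.
Coefficient = C(11,3) · (-1)^3 · (-3)^8 = 165 · (-1) · 6561 = -1082565.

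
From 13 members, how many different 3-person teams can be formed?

286

This is C(13,3) = 286.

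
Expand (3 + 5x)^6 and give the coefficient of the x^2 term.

30375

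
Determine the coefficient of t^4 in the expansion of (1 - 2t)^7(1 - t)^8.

Coefficient of t^4 = Σ_{j} C(7,j)·(-2)^j·C(8,4-j)·(-1)^(4-j) for j from 0 to 4.
= 70 + 784 + 2352 + 2240 + 560 = 6006.

6006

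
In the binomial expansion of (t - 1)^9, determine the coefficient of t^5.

The general term is C(9,j)·(t)^j·(-1)^(9-j); the t^5 term has j = 5.
C(9,5) = 126.
Coefficient = C(9,5) = 126.

126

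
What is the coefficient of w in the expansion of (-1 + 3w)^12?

The general term is C(12,j)·(-1)^j·(3w)^(12-j); the w^1 term has j = 11.
C(12,11) = 12.
Coefficient = C(12,11) · (-1)^11 · 3^1 = 12 · (-1) · 3 = -36.

-36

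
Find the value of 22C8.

319770

C(22,8) = (22·21·20·19·18·17·16·15) / 8! = 12893126400 / 40320 = 319770.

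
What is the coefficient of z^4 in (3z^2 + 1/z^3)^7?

5103

General term: C(7,j)·(3z^2)^j·(1/z^3)^(7-j), with z-exponent 2j − 3(7−j) = 5j − 21.
Set 5j − 21 = 4: j = 5.
C(7,5) = 21; 3^5 = 243; 1^2 = 1.
Coefficient = 21 · 243 · 1 = 5103.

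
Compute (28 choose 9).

C(28,9) = (28·27·26·25·24·23·22·21·20) / 9! = 2506375872000 / 362880 = 6906900.

6906900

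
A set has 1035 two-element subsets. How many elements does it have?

n(n−1)/2 = 1035 ⇒ n(n−1) = 2070. Since 46·45 = 2070, n = 46.

46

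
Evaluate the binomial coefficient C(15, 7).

C(15,7) = (15·14·13·12·11·10·9) / 7! = 32432400 / 5040 = 6435.

6435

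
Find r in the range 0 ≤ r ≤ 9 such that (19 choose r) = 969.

3

C(19,r) increases on 0 ≤ r ≤ 9. C(19,2) = 171 and C(19,3) = 969, so r = 3.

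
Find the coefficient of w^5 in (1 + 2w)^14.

The general term is C(14,j)·(1)^j·(2w)^(14-j); the w^5 term has j = 9.
C(14,9) = 2002.
Coefficient = C(14,9) · 2^5 = 2002 · 32 = 64064.

64064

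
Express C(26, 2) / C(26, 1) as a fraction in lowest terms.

C(n,k+1)/C(n,k) = (n−k)/(k+1) = (26−1)/(1+1) = 25/2.

25/2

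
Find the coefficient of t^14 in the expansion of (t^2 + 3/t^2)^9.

General term: C(9,j)·(t^2)^j·(3/t^2)^(9-j), with t-exponent 2j − 2(9−j) = 4j − 18.
Set 4j − 18 = 14: j = 8.
C(9,8) = 9; 1^8 = 1; 3^1 = 3.
Coefficient = 9 · 1 · 3 = 27.

27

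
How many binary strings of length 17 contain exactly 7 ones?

19448

Choose the 7 positions: C(17,7) = 19448.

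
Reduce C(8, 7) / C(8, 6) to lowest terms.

2/7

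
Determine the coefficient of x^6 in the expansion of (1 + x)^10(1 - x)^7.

28

Coefficient of x^6 = Σ_{j} C(10,j)·1^j·C(7,6-j)·(-1)^(6-j) for j from 0 to 6.
= 7 + (-210) + 1575 + (-4200) + 4410 + (-1764) + 210 = 28.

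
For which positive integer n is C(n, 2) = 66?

12

n(n−1)/2 = 66 ⇒ n(n−1) = 132. Since 12·11 = 132, n = 12.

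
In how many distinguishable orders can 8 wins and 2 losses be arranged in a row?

45

Choose positions for the wins: C(10,8) = 45.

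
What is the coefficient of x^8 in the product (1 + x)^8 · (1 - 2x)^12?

Coefficient of x^8 = Σ_{j} C(8,j)·1^j·C(12,8-j)·(-2)^(8-j) for j from 0 to 8.
= 126720 + (-811008) + 1655808 + (-1419264) + 554400 + (-98560) + 7392 + (-192) + 1 = 15297.

15297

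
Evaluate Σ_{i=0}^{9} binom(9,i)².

48620

By Vandermonde's identity, Σ C(9,i)² = C(18,9) = 48620.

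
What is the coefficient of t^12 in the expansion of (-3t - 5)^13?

The general term is C(13,j)·(-3t)^j·(-5)^(13-j); the t^12 term has j = 12.
C(13,12) = 13.
Coefficient = C(13,12) · (-3)^12 · (-5)^1 = 13 · 531441 · (-5) = -34543665.

-34543665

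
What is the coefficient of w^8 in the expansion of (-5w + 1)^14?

1173046875

The general term is C(14,j)·(-5w)^j·(1)^(14-j); the w^8 term has j = 8.
C(14,8) = 3003.
Coefficient = C(14,8) · (-5)^8 = 3003 · 390625 = 1173046875.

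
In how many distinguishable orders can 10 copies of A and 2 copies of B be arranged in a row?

66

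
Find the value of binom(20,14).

38760

C(20,14) = C(20,6) by symmetry.
C(20,6) = (20·19·18·17·16·15) / 6! = 27907200 / 720 = 38760.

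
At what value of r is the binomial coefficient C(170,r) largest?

C(170,r) is maximized at r = 170/2 = 85.

85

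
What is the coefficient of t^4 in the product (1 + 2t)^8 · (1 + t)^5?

4645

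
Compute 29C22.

1560780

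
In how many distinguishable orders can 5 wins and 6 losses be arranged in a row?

462

Choose positions for the wins: C(11,5) = 462.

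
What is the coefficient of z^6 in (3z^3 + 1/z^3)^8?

General term: C(8,j)·(3z^3)^j·(1/z^3)^(8-j), with z-exponent 3j − 3(8−j) = 6j − 24.
Set 6j − 24 = 6: j = 5.
C(8,5) = 56; 3^5 = 243; 1^3 = 1.
Coefficient = 56 · 243 · 1 = 13608.

13608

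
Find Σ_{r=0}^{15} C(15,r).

32768

Setting x = 1 in (1+x)^15 gives Σ C(15,r) = 2^15 = 32768.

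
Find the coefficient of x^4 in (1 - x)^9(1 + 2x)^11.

-402

Coefficient of x^4 = Σ_{j} C(9,j)·(-1)^j·C(11,4-j)·2^(4-j) for j from 0 to 4.
= 5280 + (-11880) + 7920 + (-1848) + 126 = -402.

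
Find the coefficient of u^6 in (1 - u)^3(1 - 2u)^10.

48672

Coefficient of u^6 = Σ_{j} C(3,j)·(-1)^j·C(10,6-j)·(-2)^(6-j) for j from 0 to 3.
= 13440 + 24192 + 10080 + 960 = 48672.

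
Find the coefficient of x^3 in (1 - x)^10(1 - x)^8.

Coefficient of x^3 = Σ_{j} C(10,j)·(-1)^j·C(8,3-j)·(-1)^(3-j) for j from 0 to 3.
= (-56) + (-280) + (-360) + (-120) = -816.

-816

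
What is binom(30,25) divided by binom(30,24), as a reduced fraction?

C(n,k+1)/C(n,k) = (n−k)/(k+1) = (30−24)/(24+1) = 6/25.

6/25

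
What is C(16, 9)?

C(16,9) = C(16,7) by symmetry.
C(16,7) = (16·15·14·13·12·11·10) / 7! = 57657600 / 5040 = 11440.

11440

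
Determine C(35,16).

4059928950

C(35,16) = (35·34·33·32·31·30·29·28·27·26·25·24·23·22·21·20) / 16! = 84945040381058457600000 / 20922789888000 = 4059928950.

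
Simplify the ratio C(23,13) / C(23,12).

11/13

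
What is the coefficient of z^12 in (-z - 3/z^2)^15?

-45

General term: C(15,j)·(-z)^j·(-3/z^2)^(15-j), with z-exponent 1j − 2(15−j) = 3j − 30.
Set 3j − 30 = 12: j = 14.
C(15,14) = 15; (-1)^14 = 1; (-3)^1 = -3.
Coefficient = 15 · 1 · (-3) = -45.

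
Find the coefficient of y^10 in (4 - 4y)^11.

46137344

The general term is C(11,j)·(4)^j·(-4y)^(11-j); the y^10 term has j = 1.
C(11,1) = 11.
Coefficient = C(11,1) · 4^1 · (-4)^10 = 11 · 4 · 1048576 = 46137344.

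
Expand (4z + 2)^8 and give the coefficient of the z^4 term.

The general term is C(8,j)·(4z)^j·(2)^(8-j); the z^4 term has j = 4.
C(8,4) = 70.
Coefficient = C(8,4) · 4^4 · 2^4 = 70 · 256 · 16 = 286720.

286720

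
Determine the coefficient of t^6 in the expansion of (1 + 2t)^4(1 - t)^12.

Coefficient of t^6 = Σ_{j} C(4,j)·2^j·C(12,6-j)·(-1)^(6-j) for j from 0 to 4.
= 924 + (-6336) + 11880 + (-7040) + 1056 = 484.

484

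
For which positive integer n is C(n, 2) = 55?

11

n(n−1)/2 = 55 ⇒ n(n−1) = 110. Since 11·10 = 110, n = 11.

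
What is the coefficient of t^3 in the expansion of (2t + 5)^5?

2000

The general term is C(5,j)·(2t)^j·(5)^(5-j); the t^3 term has j = 3.
C(5,3) = 10.
Coefficient = C(5,3) · 2^3 · 5^2 = 10 · 8 · 25 = 2000.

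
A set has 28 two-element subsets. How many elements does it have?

n(n−1)/2 = 28 ⇒ n(n−1) = 56. Since 8·7 = 56, n = 8.

8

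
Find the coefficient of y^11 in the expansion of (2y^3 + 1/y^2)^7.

General term: C(7,j)·(2y^3)^j·(1/y^2)^(7-j), with y-exponent 3j − 2(7−j) = 5j − 14.
Set 5j − 14 = 11: j = 5.
C(7,5) = 21; 2^5 = 32; 1^2 = 1.
Coefficient = 21 · 32 · 1 = 672.

672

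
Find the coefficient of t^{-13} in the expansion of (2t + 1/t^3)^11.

14784

General term: C(11,j)·(2t)^j·(1/t^3)^(11-j), with t-exponent 1j − 3(11−j) = 4j − 33.
Set 4j − 33 = -13: j = 5.
C(11,5) = 462; 2^5 = 32; 1^6 = 1.
Coefficient = 462 · 32 · 1 = 14784.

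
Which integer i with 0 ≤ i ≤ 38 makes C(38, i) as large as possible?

C(38,i) is maximized at i = 38/2 = 19.

19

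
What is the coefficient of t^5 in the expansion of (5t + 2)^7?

The general term is C(7,j)·(5t)^j·(2)^(7-j); the t^5 term has j = 5.
C(7,5) = 21.
Coefficient = C(7,5) · 5^5 · 2^2 = 21 · 3125 · 4 = 262500.

262500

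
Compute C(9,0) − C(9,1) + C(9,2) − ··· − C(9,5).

The partial alternating sum Σ_{k=0}^{5} (−1)^k C(9,k) = (−1)^5 C(8,5) = -56.

-56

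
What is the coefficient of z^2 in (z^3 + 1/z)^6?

General term: C(6,j)·(z^3)^j·(1/z)^(6-j), with z-exponent 3j − 1(6−j) = 4j − 6.
Set 4j − 6 = 2: j = 2.
C(6,2) = 15; 1^2 = 1; 1^4 = 1.
Coefficient = 15 · 1 · 1 = 15.

15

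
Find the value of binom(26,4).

C(26,4) = (26·25·24·23) / 4! = 358800 / 24 = 14950.

14950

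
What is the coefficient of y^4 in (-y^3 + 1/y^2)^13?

1716

General term: C(13,j)·(-y^3)^j·(1/y^2)^(13-j), with y-exponent 3j − 2(13−j) = 5j − 26.
Set 5j − 26 = 4: j = 6.
C(13,6) = 1716; (-1)^6 = 1; 1^7 = 1.
Coefficient = 1716 · 1 · 1 = 1716.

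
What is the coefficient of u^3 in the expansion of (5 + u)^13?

2792968750

The general term is C(13,j)·(5)^j·(u)^(13-j); the u^3 term has j = 10.
C(13,10) = 286.
Coefficient = C(13,10) · 5^10 = 286 · 9765625 = 2792968750.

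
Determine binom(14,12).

C(14,12) = C(14,2) by symmetry.
C(14,2) = (14·13) / 2! = 182 / 2 = 91.

91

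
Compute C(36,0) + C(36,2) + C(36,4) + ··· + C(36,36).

34359738368

Even-j terms of row 36 sum to 2^35 = 34359738368.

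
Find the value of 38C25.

C(38,25) = C(38,13) by symmetry.
C(38,13) = (38·37·36·35·34·33·32·31·30·29·28·27·26) / 13! = 33719008124158156800 / 6227020800 = 5414950296.

5414950296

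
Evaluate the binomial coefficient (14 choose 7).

C(14,7) = (14·13·12·11·10·9·8) / 7! = 17297280 / 5040 = 3432.

3432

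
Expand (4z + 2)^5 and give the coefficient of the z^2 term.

1280

The general term is C(5,j)·(4z)^j·(2)^(5-j); the z^2 term has j = 2.
C(5,2) = 10.
Coefficient = C(5,2) · 4^2 · 2^3 = 10 · 16 · 8 = 1280.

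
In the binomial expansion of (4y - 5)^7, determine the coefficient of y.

437500

The general term is C(7,j)·(4y)^j·(-5)^(7-j); the y^1 term has j = 1.
C(7,1) = 7.
Coefficient = C(7,1) · 4^1 · (-5)^6 = 7 · 4 · 15625 = 437500.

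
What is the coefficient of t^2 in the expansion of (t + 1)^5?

The general term is C(5,j)·(t)^j·(1)^(5-j); the t^2 term has j = 2.
C(5,2) = 10.
Coefficient = C(5,2) = 10.

10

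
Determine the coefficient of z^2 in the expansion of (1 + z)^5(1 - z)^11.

Coefficient of z^2 = Σ_{j} C(5,j)·1^j·C(11,2-j)·(-1)^(2-j) for j from 0 to 2.
= 55 + (-55) + 10 = 10.

10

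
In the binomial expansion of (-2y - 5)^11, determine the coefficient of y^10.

The general term is C(11,j)·(-2y)^j·(-5)^(11-j); the y^10 term has j = 10.
C(11,10) = 11.
Coefficient = C(11,10) · (-2)^10 · (-5)^1 = 11 · 1024 · (-5) = -56320.

-56320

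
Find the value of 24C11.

2496144

C(24,11) = (24·23·22·21·20·19·18·17·16·15·14) / 11! = 99638080819200 / 39916800 = 2496144.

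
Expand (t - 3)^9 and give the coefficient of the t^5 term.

10206

The general term is C(9,j)·(t)^j·(-3)^(9-j); the t^5 term has j = 5.
C(9,5) = 126.
Coefficient = C(9,5) · (-3)^4 = 126 · 81 = 10206.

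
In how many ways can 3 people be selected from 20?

This is C(20,3) = 1140.

1140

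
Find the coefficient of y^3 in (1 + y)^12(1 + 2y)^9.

3808

Coefficient of y^3 = Σ_{j} C(12,j)·1^j·C(9,3-j)·2^(3-j) for j from 0 to 3.
= 672 + 1728 + 1188 + 220 = 3808.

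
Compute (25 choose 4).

12650

C(25,4) = (25·24·23·22) / 4! = 303600 / 24 = 12650.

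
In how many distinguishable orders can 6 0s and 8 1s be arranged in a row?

Choose positions for the 0s: C(14,6) = 3003.

3003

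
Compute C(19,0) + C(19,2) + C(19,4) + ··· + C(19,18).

262144

Half of (1+1)^19 + (1−1)^19 gives the even-index sum: 2^18 = 262144.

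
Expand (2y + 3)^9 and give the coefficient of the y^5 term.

326592

The general term is C(9,j)·(2y)^j·(3)^(9-j); the y^5 term has j = 5.
C(9,5) = 126.
Coefficient = C(9,5) · 2^5 · 3^4 = 126 · 32 · 81 = 326592.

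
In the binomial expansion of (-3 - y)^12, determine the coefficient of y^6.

673596

The general term is C(12,j)·(-3)^j·(-y)^(12-j); the y^6 term has j = 6.
C(12,6) = 924.
Coefficient = C(12,6) · (-3)^6 = 924 · 729 = 673596.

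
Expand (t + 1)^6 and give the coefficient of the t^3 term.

The general term is C(6,j)·(t)^j·(1)^(6-j); the t^3 term has j = 3.
C(6,3) = 20.
Coefficient = C(6,3) = 20.

20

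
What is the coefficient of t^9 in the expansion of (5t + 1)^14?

3910156250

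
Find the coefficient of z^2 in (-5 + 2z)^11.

-429687500

The general term is C(11,j)·(-5)^j·(2z)^(11-j); the z^2 term has j = 9.
C(11,9) = 55.
Coefficient = C(11,9) · (-5)^9 · 2^2 = 55 · (-1953125) · 4 = -429687500.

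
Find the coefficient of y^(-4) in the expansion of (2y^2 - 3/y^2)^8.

-108864

General term: C(8,j)·(2y^2)^j·(-3/y^2)^(8-j), with y-exponent 2j − 2(8−j) = 4j − 16.
Set 4j − 16 = -4: j = 3.
C(8,3) = 56; 2^3 = 8; (-3)^5 = -243.
Coefficient = 56 · 8 · (-243) = -108864.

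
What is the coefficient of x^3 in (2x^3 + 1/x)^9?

General term: C(9,j)·(2x^3)^j·(1/x)^(9-j), with x-exponent 3j − 1(9−j) = 4j − 9.
Set 4j − 9 = 3: j = 3.
C(9,3) = 84; 2^3 = 8; 1^6 = 1.
Coefficient = 84 · 8 · 1 = 672.

672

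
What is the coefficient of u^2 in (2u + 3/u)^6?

General term: C(6,j)·(2u)^j·(3/u)^(6-j), with u-exponent 1j − 1(6−j) = 2j − 6.
Set 2j − 6 = 2: j = 4.
C(6,4) = 15; 2^4 = 16; 3^2 = 9.
Coefficient = 15 · 16 · 9 = 2160.

2160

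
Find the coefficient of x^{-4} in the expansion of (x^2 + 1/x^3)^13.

1716

General term: C(13,j)·(x^2)^j·(1/x^3)^(13-j), with x-exponent 2j − 3(13−j) = 5j − 39.
Set 5j − 39 = -4: j = 7.
C(13,7) = 1716; 1^7 = 1; 1^6 = 1.
Coefficient = 1716 · 1 · 1 = 1716.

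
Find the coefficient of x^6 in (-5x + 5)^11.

The general term is C(11,j)·(-5x)^j·(5)^(11-j); the x^6 term has j = 6.
C(11,6) = 462.
Coefficient = C(11,6) · (-5)^6 · 5^5 = 462 · 15625 · 3125 = 22558593750.

22558593750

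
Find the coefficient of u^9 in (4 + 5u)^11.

The general term is C(11,j)·(4)^j·(5u)^(11-j); the u^9 term has j = 2.
C(11,2) = 55.
Coefficient = C(11,2) · 4^2 · 5^9 = 55 · 16 · 1953125 = 1718750000.

1718750000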